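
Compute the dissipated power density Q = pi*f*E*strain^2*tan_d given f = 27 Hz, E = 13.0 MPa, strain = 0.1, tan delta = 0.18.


Q = pi * f * E * strain^2 * tan_d
= pi * 27 * 13.0 * 0.1^2 * 0.18
= pi * 27 * 13.0 * 0.0100 * 0.18
= 1.9849

Q = 1.9849


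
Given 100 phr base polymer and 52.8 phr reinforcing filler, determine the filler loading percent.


Filler % = filler / (rubber + filler) * 100
= 52.8 / (100 + 52.8) * 100
= 52.8 / 152.8 * 100
= 34.55%

34.55%


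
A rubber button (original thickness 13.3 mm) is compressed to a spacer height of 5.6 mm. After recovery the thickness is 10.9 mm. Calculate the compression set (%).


CS = (t0 - recovered) / (t0 - ts) * 100
= (13.3 - 10.9) / (13.3 - 5.6) * 100
= 2.4 / 7.7 * 100
= 31.2%

31.2%


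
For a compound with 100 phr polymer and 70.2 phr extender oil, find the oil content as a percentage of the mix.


Oil % = oil / (100 + oil) * 100
= 70.2 / (100 + 70.2) * 100
= 70.2 / 170.2 * 100
= 41.25%

41.25%


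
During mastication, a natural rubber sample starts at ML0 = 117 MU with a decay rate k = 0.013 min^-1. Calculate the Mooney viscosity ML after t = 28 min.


ML = ML0 * exp(-k * t)
ML = 117 * exp(-0.013 * 28)
ML = 117 * 0.6949
ML = 81.3 MU

81.3 MU


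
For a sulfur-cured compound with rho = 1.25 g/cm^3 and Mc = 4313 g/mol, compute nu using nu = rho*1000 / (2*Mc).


nu = rho * 1000 / (2 * Mc)
nu = 1.25 * 1000 / (2 * 4313)
nu = 1250.0 / 8626
nu = 0.1449 mol/L

0.1449 mol/L


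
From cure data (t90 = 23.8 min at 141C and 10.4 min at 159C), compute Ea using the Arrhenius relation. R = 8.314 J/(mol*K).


T1 = 414.15 K, T2 = 432.15 K
1/T1 - 1/T2 = 1.0057e-04
ln(t1/t2) = ln(23.8/10.4) = 0.8279
Ea = 8.314 * 0.8279 / 1.0057e-04 = 68437.9466 J/mol
Ea = 68.44 kJ/mol

68.44 kJ/mol


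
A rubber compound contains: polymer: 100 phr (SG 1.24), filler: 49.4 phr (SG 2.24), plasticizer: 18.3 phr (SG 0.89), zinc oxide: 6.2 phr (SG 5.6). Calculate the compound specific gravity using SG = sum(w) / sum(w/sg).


Sum of weights = 173.9
Volume contributions:
  polymer: 100/1.24 = 80.6452
  filler: 49.4/2.24 = 22.0536
  plasticizer: 18.3/0.89 = 20.5618
  zinc oxide: 6.2/5.6 = 1.1071
Sum of volumes = 124.3677
SG = 173.9 / 124.3677 = 1.398

SG = 1.398


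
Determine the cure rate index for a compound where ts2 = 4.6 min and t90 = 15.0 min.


CRI = 100 / (t90 - ts2)
= 100 / (15.0 - 4.6)
= 100 / 10.4
= 9.62 min^-1

9.62 min^-1


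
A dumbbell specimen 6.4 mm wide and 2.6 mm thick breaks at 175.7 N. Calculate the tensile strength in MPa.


Area = width * thickness = 6.4 * 2.6 = 16.64 mm^2
TS = force / area = 175.7 / 16.64 = 10.56 MPa

10.56 MPa


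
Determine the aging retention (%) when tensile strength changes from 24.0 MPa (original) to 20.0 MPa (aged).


Retention = aged / original * 100
= 20.0 / 24.0 * 100
= 83.3%

83.3%


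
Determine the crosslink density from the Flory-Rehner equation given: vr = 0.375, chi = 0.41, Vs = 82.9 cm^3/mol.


ln(1 - vr) = ln(1 - 0.375) = -0.4700
Numerator = -((-0.4700) + 0.375 + 0.41 * 0.375^2) = 0.0373
Denominator = 82.9 * (0.375^(1/3) - 0.375/2) = 44.2375
nu = 0.0373 / 44.2375 = 8.4425e-04 mol/cm^3

8.4425e-04 mol/cm^3


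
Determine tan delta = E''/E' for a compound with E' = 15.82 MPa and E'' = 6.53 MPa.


tan delta = E'' / E'
= 6.53 / 15.82
= 0.4128

tan delta = 0.4128


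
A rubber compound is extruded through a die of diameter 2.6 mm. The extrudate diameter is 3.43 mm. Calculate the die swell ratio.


Die swell ratio = D_extrudate / D_die
= 3.43 / 2.6
= 1.319

Die swell = 1.319


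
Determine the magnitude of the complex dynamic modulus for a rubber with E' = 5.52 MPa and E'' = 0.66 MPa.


|E*| = sqrt(E'^2 + E''^2)
= sqrt(5.52^2 + 0.66^2)
= sqrt(30.4704 + 0.4356)
= 5.559 MPa

5.559 MPa


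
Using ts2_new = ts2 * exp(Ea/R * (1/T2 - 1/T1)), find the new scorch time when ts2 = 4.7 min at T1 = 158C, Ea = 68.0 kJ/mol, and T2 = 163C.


Convert temperatures: T1 = 158 + 273.15 = 431.15 K, T2 = 163 + 273.15 = 436.15 K
ts2_new = 4.7 * exp(68000 / 8.314 * (1/436.15 - 1/431.15))
1/T2 - 1/T1 = -2.6589e-05
ts2_new = 3.78 min

3.78 min


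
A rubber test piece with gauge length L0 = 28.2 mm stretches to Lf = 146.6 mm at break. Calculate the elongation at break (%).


Elongation = (Lf - L0) / L0 * 100
= (146.6 - 28.2) / 28.2 * 100
= 118.4 / 28.2 * 100
= 419.9%

419.9%


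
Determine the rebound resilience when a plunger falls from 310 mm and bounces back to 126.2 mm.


Resilience = h_rebound / h_drop * 100
= 126.2 / 310 * 100
= 40.7%

40.7%


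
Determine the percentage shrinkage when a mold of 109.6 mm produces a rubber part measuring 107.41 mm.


Shrinkage = (mold - part) / mold * 100
= (109.6 - 107.41) / 109.6 * 100
= 2.19 / 109.6 * 100
= 2.0%

2.0%


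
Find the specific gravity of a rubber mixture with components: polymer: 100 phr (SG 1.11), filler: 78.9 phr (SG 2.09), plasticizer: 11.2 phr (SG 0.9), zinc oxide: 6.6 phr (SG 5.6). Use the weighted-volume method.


Sum of weights = 196.7
Volume contributions:
  polymer: 100/1.11 = 90.0901
  filler: 78.9/2.09 = 37.7512
  plasticizer: 11.2/0.9 = 12.4444
  zinc oxide: 6.6/5.6 = 1.1786
Sum of volumes = 141.4643
SG = 196.7 / 141.4643 = 1.39

SG = 1.39


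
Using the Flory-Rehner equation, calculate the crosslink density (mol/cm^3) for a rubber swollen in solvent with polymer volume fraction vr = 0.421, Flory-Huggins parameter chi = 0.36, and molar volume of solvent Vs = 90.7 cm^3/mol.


ln(1 - vr) = ln(1 - 0.421) = -0.5465
Numerator = -((-0.5465) + 0.421 + 0.36 * 0.421^2) = 0.0616
Denominator = 90.7 * (0.421^(1/3) - 0.421/2) = 48.8856
nu = 0.0616 / 48.8856 = 0.0013 mol/cm^3

0.0013 mol/cm^3


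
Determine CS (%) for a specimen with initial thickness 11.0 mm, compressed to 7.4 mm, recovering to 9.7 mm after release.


CS = (t0 - recovered) / (t0 - ts) * 100
= (11.0 - 9.7) / (11.0 - 7.4) * 100
= 1.3 / 3.6 * 100
= 36.1%

36.1%


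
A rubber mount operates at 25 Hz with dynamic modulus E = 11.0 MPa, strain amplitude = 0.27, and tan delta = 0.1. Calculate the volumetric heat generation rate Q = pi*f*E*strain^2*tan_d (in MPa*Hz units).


Q = pi * f * E * strain^2 * tan_d
= pi * 25 * 11.0 * 0.27^2 * 0.1
= pi * 25 * 11.0 * 0.0729 * 0.1
= 6.2981

Q = 6.2981


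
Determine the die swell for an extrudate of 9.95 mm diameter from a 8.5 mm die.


Die swell ratio = D_extrudate / D_die
= 9.95 / 8.5
= 1.171

Die swell = 1.171


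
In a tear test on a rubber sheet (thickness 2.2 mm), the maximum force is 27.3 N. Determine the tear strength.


Tear strength = force / thickness
= 27.3 / 2.2
= 12.41 N/mm

12.41 N/mm


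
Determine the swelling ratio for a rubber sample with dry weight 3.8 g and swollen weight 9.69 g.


Q = W_swollen / W_dry
Q = 9.69 / 3.8
Q = 2.55

Q = 2.55


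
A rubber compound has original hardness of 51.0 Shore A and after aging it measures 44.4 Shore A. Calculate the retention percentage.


Retention = aged / original * 100
= 44.4 / 51.0 * 100
= 87.1%

87.1%


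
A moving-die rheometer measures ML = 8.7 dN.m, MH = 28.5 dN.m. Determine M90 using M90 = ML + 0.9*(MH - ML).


M90 = ML + 0.9 * (MH - ML)
M90 = 8.7 + 0.9 * (28.5 - 8.7)
M90 = 8.7 + 0.9 * 19.8
M90 = 26.52 dN.m

26.52 dN.m


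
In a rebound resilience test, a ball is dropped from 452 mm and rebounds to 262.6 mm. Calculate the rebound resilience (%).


Resilience = h_rebound / h_drop * 100
= 262.6 / 452 * 100
= 58.1%

58.1%


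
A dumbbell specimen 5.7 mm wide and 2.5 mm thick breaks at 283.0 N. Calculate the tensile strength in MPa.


Area = width * thickness = 5.7 * 2.5 = 14.25 mm^2
TS = force / area = 283.0 / 14.25 = 19.86 MPa

19.86 MPa


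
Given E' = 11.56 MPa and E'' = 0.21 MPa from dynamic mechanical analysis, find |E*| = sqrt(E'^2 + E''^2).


|E*| = sqrt(E'^2 + E''^2)
= sqrt(11.56^2 + 0.21^2)
= sqrt(133.6336 + 0.0441)
= 11.562 MPa

11.562 MPa


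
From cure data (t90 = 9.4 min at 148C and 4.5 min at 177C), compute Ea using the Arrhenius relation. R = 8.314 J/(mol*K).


T1 = 421.15 K, T2 = 450.15 K
1/T1 - 1/T2 = 1.5297e-04
ln(t1/t2) = ln(9.4/4.5) = 0.7366
Ea = 8.314 * 0.7366 / 1.5297e-04 = 40036.5674 J/mol
Ea = 40.04 kJ/mol

40.04 kJ/mol


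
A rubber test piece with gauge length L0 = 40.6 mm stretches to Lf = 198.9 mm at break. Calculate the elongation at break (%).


Elongation = (Lf - L0) / L0 * 100
= (198.9 - 40.6) / 40.6 * 100
= 158.3 / 40.6 * 100
= 389.9%

389.9%


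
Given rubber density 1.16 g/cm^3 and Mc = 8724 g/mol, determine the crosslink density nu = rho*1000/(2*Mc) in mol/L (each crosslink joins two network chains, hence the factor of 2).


nu = rho * 1000 / (2 * Mc)
nu = 1.16 * 1000 / (2 * 8724)
nu = 1160.0 / 17448
nu = 0.0665 mol/L

0.0665 mol/L


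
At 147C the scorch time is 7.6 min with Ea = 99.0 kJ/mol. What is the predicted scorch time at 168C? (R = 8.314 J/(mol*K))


Convert temperatures: T1 = 147 + 273.15 = 420.15 K, T2 = 168 + 273.15 = 441.15 K
ts2_new = 7.6 * exp(99000 / 8.314 * (1/441.15 - 1/420.15))
1/T2 - 1/T1 = -1.1330e-04
ts2_new = 1.97 min

1.97 min


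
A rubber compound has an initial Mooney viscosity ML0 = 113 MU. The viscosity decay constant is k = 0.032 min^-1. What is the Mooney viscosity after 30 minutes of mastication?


ML = ML0 * exp(-k * t)
ML = 113 * exp(-0.032 * 30)
ML = 113 * 0.3829
ML = 43.27 MU

43.27 MU


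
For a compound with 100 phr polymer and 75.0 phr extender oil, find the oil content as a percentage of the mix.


Oil % = oil / (100 + oil) * 100
= 75.0 / (100 + 75.0) * 100
= 75.0 / 175.0 * 100
= 42.86%

42.86%


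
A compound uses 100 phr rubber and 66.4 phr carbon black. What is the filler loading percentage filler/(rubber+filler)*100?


Filler % = filler / (rubber + filler) * 100
= 66.4 / (100 + 66.4) * 100
= 66.4 / 166.4 * 100
= 39.9%

39.9%


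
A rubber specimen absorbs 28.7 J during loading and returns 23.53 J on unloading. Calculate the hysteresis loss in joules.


Hysteresis loss = loading - unloading
= 28.7 - 23.53
= 5.17 J

5.17 J


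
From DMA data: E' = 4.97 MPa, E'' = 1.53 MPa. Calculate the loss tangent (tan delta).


tan delta = E'' / E'
= 1.53 / 4.97
= 0.3078

tan delta = 0.3078


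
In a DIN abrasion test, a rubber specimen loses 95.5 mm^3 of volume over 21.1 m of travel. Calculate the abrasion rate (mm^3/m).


Rate = volume_loss / distance
= 95.5 / 21.1
= 4.526 mm^3/m

4.526 mm^3/m


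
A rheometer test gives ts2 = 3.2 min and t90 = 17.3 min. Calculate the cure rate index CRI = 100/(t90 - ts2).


CRI = 100 / (t90 - ts2)
= 100 / (17.3 - 3.2)
= 100 / 14.1
= 7.09 min^-1

7.09 min^-1


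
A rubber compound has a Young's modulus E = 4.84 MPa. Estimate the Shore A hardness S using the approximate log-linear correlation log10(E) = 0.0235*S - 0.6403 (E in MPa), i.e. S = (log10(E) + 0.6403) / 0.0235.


log10(E) = 0.0235*S - 0.6403  =>  S = (log10(E) + 0.6403) / 0.0235
log10(4.84) = 0.684845
S = (0.684845 + 0.6403) / 0.0235 = 1.325145 / 0.0235
S = 56.4

Shore A = 56.4


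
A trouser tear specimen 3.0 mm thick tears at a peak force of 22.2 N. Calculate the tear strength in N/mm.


Tear strength = force / thickness
= 22.2 / 3.0
= 7.4 N/mm

7.4 N/mm


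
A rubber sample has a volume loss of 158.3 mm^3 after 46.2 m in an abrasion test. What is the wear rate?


Rate = volume_loss / distance
= 158.3 / 46.2
= 3.426 mm^3/m

3.426 mm^3/m


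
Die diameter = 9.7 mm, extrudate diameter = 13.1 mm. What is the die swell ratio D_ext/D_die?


Die swell ratio = D_extrudate / D_die
= 13.1 / 9.7
= 1.351

Die swell = 1.351


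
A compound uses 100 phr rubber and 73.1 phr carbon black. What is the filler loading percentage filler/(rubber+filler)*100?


Filler % = filler / (rubber + filler) * 100
= 73.1 / (100 + 73.1) * 100
= 73.1 / 173.1 * 100
= 42.23%

42.23%


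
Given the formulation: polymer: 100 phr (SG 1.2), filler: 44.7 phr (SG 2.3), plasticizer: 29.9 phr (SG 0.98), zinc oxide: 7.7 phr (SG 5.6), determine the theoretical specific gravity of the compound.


Sum of weights = 182.3
Volume contributions:
  polymer: 100/1.2 = 83.3333
  filler: 44.7/2.3 = 19.4348
  plasticizer: 29.9/0.98 = 30.5102
  zinc oxide: 7.7/5.6 = 1.3750
Sum of volumes = 134.6533
SG = 182.3 / 134.6533 = 1.354

SG = 1.354


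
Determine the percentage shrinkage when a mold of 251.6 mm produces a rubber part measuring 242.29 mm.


Shrinkage = (mold - part) / mold * 100
= (251.6 - 242.29) / 251.6 * 100
= 9.31 / 251.6 * 100
= 3.7%

3.7%


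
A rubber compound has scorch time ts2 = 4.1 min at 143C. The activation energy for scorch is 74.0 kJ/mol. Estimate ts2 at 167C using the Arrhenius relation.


Convert temperatures: T1 = 143 + 273.15 = 416.15 K, T2 = 167 + 273.15 = 440.15 K
ts2_new = 4.1 * exp(74000 / 8.314 * (1/440.15 - 1/416.15))
1/T2 - 1/T1 = -1.3103e-04
ts2_new = 1.28 min

1.28 min


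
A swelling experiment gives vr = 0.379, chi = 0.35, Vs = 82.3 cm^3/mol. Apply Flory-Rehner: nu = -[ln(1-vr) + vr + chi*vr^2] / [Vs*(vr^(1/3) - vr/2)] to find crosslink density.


ln(1 - vr) = ln(1 - 0.379) = -0.4764
Numerator = -((-0.4764) + 0.379 + 0.35 * 0.379^2) = 0.0471
Denominator = 82.3 * (0.379^(1/3) - 0.379/2) = 43.9630
nu = 0.0471 / 43.9630 = 0.0011 mol/cm^3

0.0011 mol/cm^3


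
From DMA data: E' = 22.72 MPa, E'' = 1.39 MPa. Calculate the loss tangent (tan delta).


tan delta = E'' / E'
= 1.39 / 22.72
= 0.0612

tan delta = 0.0612


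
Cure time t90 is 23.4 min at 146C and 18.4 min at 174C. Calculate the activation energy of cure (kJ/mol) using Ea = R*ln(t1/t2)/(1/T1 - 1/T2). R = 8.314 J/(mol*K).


T1 = 419.15 K, T2 = 447.15 K
1/T1 - 1/T2 = 1.4939e-04
ln(t1/t2) = ln(23.4/18.4) = 0.2404
Ea = 8.314 * 0.2404 / 1.4939e-04 = 13377.7386 J/mol
Ea = 13.38 kJ/mol

13.38 kJ/mol


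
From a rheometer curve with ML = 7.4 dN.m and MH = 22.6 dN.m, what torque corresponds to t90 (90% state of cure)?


M90 = ML + 0.9 * (MH - ML)
M90 = 7.4 + 0.9 * (22.6 - 7.4)
M90 = 7.4 + 0.9 * 15.2
M90 = 21.08 dN.m

21.08 dN.m


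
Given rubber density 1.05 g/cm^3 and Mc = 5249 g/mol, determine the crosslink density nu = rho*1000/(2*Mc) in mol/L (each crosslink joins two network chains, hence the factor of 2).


nu = rho * 1000 / (2 * Mc)
nu = 1.05 * 1000 / (2 * 5249)
nu = 1050.0 / 10498
nu = 0.1000 mol/L

0.1000 mol/L


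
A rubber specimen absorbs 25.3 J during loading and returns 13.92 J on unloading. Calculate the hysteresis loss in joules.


Hysteresis loss = loading - unloading
= 25.3 - 13.92
= 11.38 J

11.38 J


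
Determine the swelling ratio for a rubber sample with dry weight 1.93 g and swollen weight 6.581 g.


Q = W_swollen / W_dry
Q = 6.581 / 1.93
Q = 3.41

Q = 3.41


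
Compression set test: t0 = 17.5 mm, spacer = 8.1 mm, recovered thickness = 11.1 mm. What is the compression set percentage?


CS = (t0 - recovered) / (t0 - ts) * 100
= (17.5 - 11.1) / (17.5 - 8.1) * 100
= 6.4 / 9.4 * 100
= 68.1%

68.1%


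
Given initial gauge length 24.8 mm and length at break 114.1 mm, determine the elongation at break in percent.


Elongation = (Lf - L0) / L0 * 100
= (114.1 - 24.8) / 24.8 * 100
= 89.3 / 24.8 * 100
= 360.1%

360.1%


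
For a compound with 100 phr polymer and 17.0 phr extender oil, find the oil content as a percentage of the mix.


Oil % = oil / (100 + oil) * 100
= 17.0 / (100 + 17.0) * 100
= 17.0 / 117.0 * 100
= 14.53%

14.53%


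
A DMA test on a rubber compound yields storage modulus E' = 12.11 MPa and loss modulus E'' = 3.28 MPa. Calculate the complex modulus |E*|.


|E*| = sqrt(E'^2 + E''^2)
= sqrt(12.11^2 + 3.28^2)
= sqrt(146.6521 + 10.7584)
= 12.546 MPa

12.546 MPa


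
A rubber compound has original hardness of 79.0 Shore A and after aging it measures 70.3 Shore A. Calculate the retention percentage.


Retention = aged / original * 100
= 70.3 / 79.0 * 100
= 89.0%

89.0%


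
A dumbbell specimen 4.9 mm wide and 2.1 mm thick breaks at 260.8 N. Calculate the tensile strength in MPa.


Area = width * thickness = 4.9 * 2.1 = 10.29 mm^2
TS = force / area = 260.8 / 10.29 = 25.34 MPa

25.34 MPa


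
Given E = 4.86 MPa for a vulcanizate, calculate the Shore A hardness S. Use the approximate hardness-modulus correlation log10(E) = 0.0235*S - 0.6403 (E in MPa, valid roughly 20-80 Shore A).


log10(E) = 0.0235*S - 0.6403  =>  S = (log10(E) + 0.6403) / 0.0235
log10(4.86) = 0.686636
S = (0.686636 + 0.6403) / 0.0235 = 1.326936 / 0.0235
S = 56.5

Shore A = 56.5


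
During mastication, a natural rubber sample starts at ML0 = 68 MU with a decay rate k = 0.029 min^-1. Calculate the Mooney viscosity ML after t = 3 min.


ML = ML0 * exp(-k * t)
ML = 68 * exp(-0.029 * 3)
ML = 68 * 0.9167
ML = 62.33 MU

62.33 MU


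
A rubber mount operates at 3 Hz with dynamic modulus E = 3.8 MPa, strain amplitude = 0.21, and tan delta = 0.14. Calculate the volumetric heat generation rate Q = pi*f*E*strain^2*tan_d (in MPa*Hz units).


Q = pi * f * E * strain^2 * tan_d
= pi * 3 * 3.8 * 0.21^2 * 0.14
= pi * 3 * 3.8 * 0.0441 * 0.14
= 0.2211

Q = 0.2211


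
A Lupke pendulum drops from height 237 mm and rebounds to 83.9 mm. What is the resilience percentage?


Resilience = h_rebound / h_drop * 100
= 83.9 / 237 * 100
= 35.4%

35.4%


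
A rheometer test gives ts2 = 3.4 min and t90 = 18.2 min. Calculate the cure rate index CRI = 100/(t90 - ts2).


CRI = 100 / (t90 - ts2)
= 100 / (18.2 - 3.4)
= 100 / 14.8
= 6.76 min^-1

6.76 min^-1


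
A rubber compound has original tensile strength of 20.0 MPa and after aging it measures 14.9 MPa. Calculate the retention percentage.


Retention = aged / original * 100
= 14.9 / 20.0 * 100
= 74.5%

74.5%


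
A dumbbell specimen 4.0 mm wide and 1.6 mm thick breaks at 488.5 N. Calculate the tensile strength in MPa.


Area = width * thickness = 4.0 * 1.6 = 6.4 mm^2
TS = force / area = 488.5 / 6.4 = 76.33 MPa

76.33 MPa


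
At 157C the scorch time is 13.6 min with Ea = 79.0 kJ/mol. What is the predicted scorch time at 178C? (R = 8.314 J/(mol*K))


Convert temperatures: T1 = 157 + 273.15 = 430.15 K, T2 = 178 + 273.15 = 451.15 K
ts2_new = 13.6 * exp(79000 / 8.314 * (1/451.15 - 1/430.15))
1/T2 - 1/T1 = -1.0821e-04
ts2_new = 4.86 min

4.86 min


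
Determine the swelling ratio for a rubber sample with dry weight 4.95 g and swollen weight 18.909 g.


Q = W_swollen / W_dry
Q = 18.909 / 4.95
Q = 3.82

Q = 3.82


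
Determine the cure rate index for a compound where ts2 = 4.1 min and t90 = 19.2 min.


CRI = 100 / (t90 - ts2)
= 100 / (19.2 - 4.1)
= 100 / 15.1
= 6.62 min^-1

6.62 min^-1


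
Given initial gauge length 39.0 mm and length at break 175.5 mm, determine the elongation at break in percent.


Elongation = (Lf - L0) / L0 * 100
= (175.5 - 39.0) / 39.0 * 100
= 136.5 / 39.0 * 100
= 350.0%

350.0%


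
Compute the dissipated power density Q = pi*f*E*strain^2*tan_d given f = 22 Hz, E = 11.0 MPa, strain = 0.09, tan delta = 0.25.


Q = pi * f * E * strain^2 * tan_d
= pi * 22 * 11.0 * 0.09^2 * 0.25
= pi * 22 * 11.0 * 0.0081 * 0.25
= 1.5395

Q = 1.5395


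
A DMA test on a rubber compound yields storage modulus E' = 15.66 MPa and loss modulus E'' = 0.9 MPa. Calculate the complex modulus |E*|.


|E*| = sqrt(E'^2 + E''^2)
= sqrt(15.66^2 + 0.9^2)
= sqrt(245.2356 + 0.8100)
= 15.686 MPa

15.686 MPa


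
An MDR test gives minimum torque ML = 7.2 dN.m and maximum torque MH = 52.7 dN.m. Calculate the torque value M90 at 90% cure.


M90 = ML + 0.9 * (MH - ML)
M90 = 7.2 + 0.9 * (52.7 - 7.2)
M90 = 7.2 + 0.9 * 45.5
M90 = 48.15 dN.m

48.15 dN.m


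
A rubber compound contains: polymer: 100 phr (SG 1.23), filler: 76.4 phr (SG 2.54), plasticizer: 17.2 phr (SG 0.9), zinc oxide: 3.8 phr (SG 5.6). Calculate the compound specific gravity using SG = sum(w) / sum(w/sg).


Sum of weights = 197.4
Volume contributions:
  polymer: 100/1.23 = 81.3008
  filler: 76.4/2.54 = 30.0787
  plasticizer: 17.2/0.9 = 19.1111
  zinc oxide: 3.8/5.6 = 0.6786
Sum of volumes = 131.1692
SG = 197.4 / 131.1692 = 1.505

SG = 1.505


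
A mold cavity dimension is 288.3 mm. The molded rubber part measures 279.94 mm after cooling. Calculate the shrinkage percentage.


Shrinkage = (mold - part) / mold * 100
= (288.3 - 279.94) / 288.3 * 100
= 8.36 / 288.3 * 100
= 2.9%

2.9%


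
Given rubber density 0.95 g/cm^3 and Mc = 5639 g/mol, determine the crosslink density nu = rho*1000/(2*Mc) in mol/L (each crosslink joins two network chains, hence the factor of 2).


nu = rho * 1000 / (2 * Mc)
nu = 0.95 * 1000 / (2 * 5639)
nu = 950.0 / 11278
nu = 0.0842 mol/L

0.0842 mol/L


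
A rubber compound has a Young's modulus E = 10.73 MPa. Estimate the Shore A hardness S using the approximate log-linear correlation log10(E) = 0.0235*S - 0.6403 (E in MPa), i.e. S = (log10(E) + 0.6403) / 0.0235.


log10(E) = 0.0235*S - 0.6403  =>  S = (log10(E) + 0.6403) / 0.0235
log10(10.73) = 1.030600
S = (1.030600 + 0.6403) / 0.0235 = 1.670900 / 0.0235
S = 71.1

Shore A = 71.1


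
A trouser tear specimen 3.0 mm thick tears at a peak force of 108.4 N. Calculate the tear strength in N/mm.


Tear strength = force / thickness
= 108.4 / 3.0
= 36.13 N/mm

36.13 N/mm


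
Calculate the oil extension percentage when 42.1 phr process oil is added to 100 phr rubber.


Oil % = oil / (100 + oil) * 100
= 42.1 / (100 + 42.1) * 100
= 42.1 / 142.1 * 100
= 29.63%

29.63%


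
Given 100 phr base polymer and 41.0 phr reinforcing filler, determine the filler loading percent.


Filler % = filler / (rubber + filler) * 100
= 41.0 / (100 + 41.0) * 100
= 41.0 / 141.0 * 100
= 29.08%

29.08%


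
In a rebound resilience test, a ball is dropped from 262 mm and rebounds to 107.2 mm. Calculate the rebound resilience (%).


Resilience = h_rebound / h_drop * 100
= 107.2 / 262 * 100
= 40.9%

40.9%


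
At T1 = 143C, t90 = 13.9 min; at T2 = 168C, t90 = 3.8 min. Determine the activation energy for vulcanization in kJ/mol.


T1 = 416.15 K, T2 = 441.15 K
1/T1 - 1/T2 = 1.3618e-04
ln(t1/t2) = ln(13.9/3.8) = 1.2969
Ea = 8.314 * 1.2969 / 1.3618e-04 = 79178.7406 J/mol
Ea = 79.18 kJ/mol

79.18 kJ/mol


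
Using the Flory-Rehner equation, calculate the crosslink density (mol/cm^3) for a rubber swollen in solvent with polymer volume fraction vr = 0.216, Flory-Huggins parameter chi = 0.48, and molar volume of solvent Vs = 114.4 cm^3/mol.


ln(1 - vr) = ln(1 - 0.216) = -0.2433
Numerator = -((-0.2433) + 0.216 + 0.48 * 0.216^2) = 0.0050
Denominator = 114.4 * (0.216^(1/3) - 0.216/2) = 56.2848
nu = 0.0050 / 56.2848 = 8.7970e-05 mol/cm^3

8.7970e-05 mol/cm^3


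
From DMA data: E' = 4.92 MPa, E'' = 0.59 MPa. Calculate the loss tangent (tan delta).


tan delta = E'' / E'
= 0.59 / 4.92
= 0.1199

tan delta = 0.1199


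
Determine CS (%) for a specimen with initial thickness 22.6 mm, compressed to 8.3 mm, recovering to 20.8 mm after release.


CS = (t0 - recovered) / (t0 - ts) * 100
= (22.6 - 20.8) / (22.6 - 8.3) * 100
= 1.8 / 14.3 * 100
= 12.6%

12.6%


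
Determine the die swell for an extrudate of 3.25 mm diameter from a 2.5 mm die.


Die swell ratio = D_extrudate / D_die
= 3.25 / 2.5
= 1.3

Die swell = 1.3


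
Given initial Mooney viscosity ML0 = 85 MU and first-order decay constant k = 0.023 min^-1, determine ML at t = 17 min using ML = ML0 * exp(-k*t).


ML = ML0 * exp(-k * t)
ML = 85 * exp(-0.023 * 17)
ML = 85 * 0.6764
ML = 57.49 MU

57.49 MU


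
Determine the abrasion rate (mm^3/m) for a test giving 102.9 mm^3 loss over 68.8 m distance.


Rate = volume_loss / distance
= 102.9 / 68.8
= 1.496 mm^3/m

1.496 mm^3/m


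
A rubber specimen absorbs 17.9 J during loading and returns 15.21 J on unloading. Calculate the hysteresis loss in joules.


Hysteresis loss = loading - unloading
= 17.9 - 15.21
= 2.69 J

2.69 J


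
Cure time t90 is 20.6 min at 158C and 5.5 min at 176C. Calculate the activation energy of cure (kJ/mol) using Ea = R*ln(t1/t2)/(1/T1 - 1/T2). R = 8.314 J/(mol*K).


T1 = 431.15 K, T2 = 449.15 K
1/T1 - 1/T2 = 9.2951e-05
ln(t1/t2) = ln(20.6/5.5) = 1.3205
Ea = 8.314 * 1.3205 / 9.2951e-05 = 118116.3047 J/mol
Ea = 118.12 kJ/mol

118.12 kJ/mol


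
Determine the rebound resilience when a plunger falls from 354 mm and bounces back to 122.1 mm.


Resilience = h_rebound / h_drop * 100
= 122.1 / 354 * 100
= 34.5%

34.5%


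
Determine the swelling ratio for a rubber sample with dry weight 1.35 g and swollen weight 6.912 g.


Q = W_swollen / W_dry
Q = 6.912 / 1.35
Q = 5.12

Q = 5.12


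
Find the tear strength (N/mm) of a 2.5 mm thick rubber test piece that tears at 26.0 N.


Tear strength = force / thickness
= 26.0 / 2.5
= 10.4 N/mm

10.4 N/mm


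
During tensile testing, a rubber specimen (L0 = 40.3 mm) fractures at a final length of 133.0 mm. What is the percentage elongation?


Elongation = (Lf - L0) / L0 * 100
= (133.0 - 40.3) / 40.3 * 100
= 92.7 / 40.3 * 100
= 230.0%

230.0%


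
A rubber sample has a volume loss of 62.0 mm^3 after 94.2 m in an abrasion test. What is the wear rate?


Rate = volume_loss / distance
= 62.0 / 94.2
= 0.658 mm^3/m

0.658 mm^3/m


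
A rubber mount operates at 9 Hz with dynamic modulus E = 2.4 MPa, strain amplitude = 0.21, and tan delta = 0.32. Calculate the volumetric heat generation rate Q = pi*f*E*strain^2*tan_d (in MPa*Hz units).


Q = pi * f * E * strain^2 * tan_d
= pi * 9 * 2.4 * 0.21^2 * 0.32
= pi * 9 * 2.4 * 0.0441 * 0.32
= 0.9576

Q = 0.9576


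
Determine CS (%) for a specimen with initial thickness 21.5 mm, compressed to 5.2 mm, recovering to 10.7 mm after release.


CS = (t0 - recovered) / (t0 - ts) * 100
= (21.5 - 10.7) / (21.5 - 5.2) * 100
= 10.8 / 16.3 * 100
= 66.3%

66.3%


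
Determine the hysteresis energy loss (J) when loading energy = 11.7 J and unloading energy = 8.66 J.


Hysteresis loss = loading - unloading
= 11.7 - 8.66
= 3.04 J

3.04 J


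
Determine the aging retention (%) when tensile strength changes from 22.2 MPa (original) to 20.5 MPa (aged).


Retention = aged / original * 100
= 20.5 / 22.2 * 100
= 92.3%

92.3%


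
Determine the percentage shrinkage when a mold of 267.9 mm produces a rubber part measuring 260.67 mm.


Shrinkage = (mold - part) / mold * 100
= (267.9 - 260.67) / 267.9 * 100
= 7.23 / 267.9 * 100
= 2.7%

2.7%


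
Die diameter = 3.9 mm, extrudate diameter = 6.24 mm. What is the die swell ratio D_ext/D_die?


Die swell ratio = D_extrudate / D_die
= 6.24 / 3.9
= 1.6

Die swell = 1.6


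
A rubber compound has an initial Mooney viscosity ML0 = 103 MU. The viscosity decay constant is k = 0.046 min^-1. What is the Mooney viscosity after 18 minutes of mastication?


ML = ML0 * exp(-k * t)
ML = 103 * exp(-0.046 * 18)
ML = 103 * 0.4369
ML = 45.0 MU

45.0 MU


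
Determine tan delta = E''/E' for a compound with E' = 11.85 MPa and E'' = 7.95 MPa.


tan delta = E'' / E'
= 7.95 / 11.85
= 0.6709

tan delta = 0.6709


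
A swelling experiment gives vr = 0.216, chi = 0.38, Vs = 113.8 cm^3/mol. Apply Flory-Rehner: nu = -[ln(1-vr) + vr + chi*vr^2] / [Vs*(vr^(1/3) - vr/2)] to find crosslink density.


ln(1 - vr) = ln(1 - 0.216) = -0.2433
Numerator = -((-0.2433) + 0.216 + 0.38 * 0.216^2) = 0.0096
Denominator = 113.8 * (0.216^(1/3) - 0.216/2) = 55.9896
nu = 0.0096 / 55.9896 = 1.7176e-04 mol/cm^3

1.7176e-04 mol/cm^3


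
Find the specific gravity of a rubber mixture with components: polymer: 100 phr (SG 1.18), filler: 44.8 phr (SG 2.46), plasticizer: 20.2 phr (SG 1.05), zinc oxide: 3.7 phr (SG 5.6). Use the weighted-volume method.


Sum of weights = 168.7
Volume contributions:
  polymer: 100/1.18 = 84.7458
  filler: 44.8/2.46 = 18.2114
  plasticizer: 20.2/1.05 = 19.2381
  zinc oxide: 3.7/5.6 = 0.6607
Sum of volumes = 122.8560
SG = 168.7 / 122.8560 = 1.373

SG = 1.373


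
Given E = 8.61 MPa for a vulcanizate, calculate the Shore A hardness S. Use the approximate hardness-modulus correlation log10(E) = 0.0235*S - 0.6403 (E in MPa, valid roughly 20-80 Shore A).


log10(E) = 0.0235*S - 0.6403  =>  S = (log10(E) + 0.6403) / 0.0235
log10(8.61) = 0.935003
S = (0.935003 + 0.6403) / 0.0235 = 1.575303 / 0.0235
S = 67.0

Shore A = 67.0


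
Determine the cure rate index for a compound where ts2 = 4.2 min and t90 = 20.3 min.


CRI = 100 / (t90 - ts2)
= 100 / (20.3 - 4.2)
= 100 / 16.1
= 6.21 min^-1

6.21 min^-1


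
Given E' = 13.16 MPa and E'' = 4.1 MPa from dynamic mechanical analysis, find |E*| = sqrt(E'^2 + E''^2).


|E*| = sqrt(E'^2 + E''^2)
= sqrt(13.16^2 + 4.1^2)
= sqrt(173.1856 + 16.8100)
= 13.784 MPa

13.784 MPa


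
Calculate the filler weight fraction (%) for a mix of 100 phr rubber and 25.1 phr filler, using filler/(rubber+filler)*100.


Filler % = filler / (rubber + filler) * 100
= 25.1 / (100 + 25.1) * 100
= 25.1 / 125.1 * 100
= 20.06%

20.06%


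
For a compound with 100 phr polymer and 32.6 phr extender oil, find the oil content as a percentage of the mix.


Oil % = oil / (100 + oil) * 100
= 32.6 / (100 + 32.6) * 100
= 32.6 / 132.6 * 100
= 24.59%

24.59%


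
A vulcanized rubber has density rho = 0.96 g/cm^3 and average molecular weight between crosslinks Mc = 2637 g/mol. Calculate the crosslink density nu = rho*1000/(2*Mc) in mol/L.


nu = rho * 1000 / (2 * Mc)
nu = 0.96 * 1000 / (2 * 2637)
nu = 960.0 / 5274
nu = 0.1820 mol/L

0.1820 mol/L


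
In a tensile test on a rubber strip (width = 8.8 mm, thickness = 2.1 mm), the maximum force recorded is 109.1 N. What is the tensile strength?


Area = width * thickness = 8.8 * 2.1 = 18.48 mm^2
TS = force / area = 109.1 / 18.48 = 5.9 MPa

5.9 MPa


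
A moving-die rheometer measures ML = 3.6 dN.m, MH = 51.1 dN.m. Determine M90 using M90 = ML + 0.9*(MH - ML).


M90 = ML + 0.9 * (MH - ML)
M90 = 3.6 + 0.9 * (51.1 - 3.6)
M90 = 3.6 + 0.9 * 47.5
M90 = 46.35 dN.m

46.35 dN.m


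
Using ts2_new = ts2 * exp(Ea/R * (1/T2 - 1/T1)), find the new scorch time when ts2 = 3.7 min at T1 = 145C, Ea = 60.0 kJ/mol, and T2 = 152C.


Convert temperatures: T1 = 145 + 273.15 = 418.15 K, T2 = 152 + 273.15 = 425.15 K
ts2_new = 3.7 * exp(60000 / 8.314 * (1/425.15 - 1/418.15))
1/T2 - 1/T1 = -3.9375e-05
ts2_new = 2.78 min

2.78 min


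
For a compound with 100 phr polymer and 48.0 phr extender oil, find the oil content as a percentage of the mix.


Oil % = oil / (100 + oil) * 100
= 48.0 / (100 + 48.0) * 100
= 48.0 / 148.0 * 100
= 32.43%

32.43%


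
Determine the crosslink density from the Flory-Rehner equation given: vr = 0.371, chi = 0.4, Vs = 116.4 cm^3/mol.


ln(1 - vr) = ln(1 - 0.371) = -0.4636
Numerator = -((-0.4636) + 0.371 + 0.4 * 0.371^2) = 0.0376
Denominator = 116.4 * (0.371^(1/3) - 0.371/2) = 62.0472
nu = 0.0376 / 62.0472 = 6.0547e-04 mol/cm^3

6.0547e-04 mol/cm^3


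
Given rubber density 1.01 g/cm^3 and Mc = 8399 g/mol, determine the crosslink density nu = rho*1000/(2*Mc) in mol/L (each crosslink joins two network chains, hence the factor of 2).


nu = rho * 1000 / (2 * Mc)
nu = 1.01 * 1000 / (2 * 8399)
nu = 1010.0 / 16798
nu = 0.0601 mol/L

0.0601 mol/L


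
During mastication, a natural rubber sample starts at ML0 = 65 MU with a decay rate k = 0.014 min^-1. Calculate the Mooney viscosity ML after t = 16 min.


ML = ML0 * exp(-k * t)
ML = 65 * exp(-0.014 * 16)
ML = 65 * 0.7993
ML = 51.96 MU

51.96 MU


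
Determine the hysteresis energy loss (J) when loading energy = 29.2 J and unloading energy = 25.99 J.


Hysteresis loss = loading - unloading
= 29.2 - 25.99
= 3.21 J

3.21 J


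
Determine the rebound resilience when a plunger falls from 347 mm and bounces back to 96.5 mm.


Resilience = h_rebound / h_drop * 100
= 96.5 / 347 * 100
= 27.8%

27.8%


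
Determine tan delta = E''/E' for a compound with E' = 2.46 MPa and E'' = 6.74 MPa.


tan delta = E'' / E'
= 6.74 / 2.46
= 2.7398

tan delta = 2.7398


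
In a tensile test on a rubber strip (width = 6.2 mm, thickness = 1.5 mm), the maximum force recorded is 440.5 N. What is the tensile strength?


Area = width * thickness = 6.2 * 1.5 = 9.3 mm^2
TS = force / area = 440.5 / 9.3 = 47.37 MPa

47.37 MPa


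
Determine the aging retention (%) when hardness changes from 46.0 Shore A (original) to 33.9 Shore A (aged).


Retention = aged / original * 100
= 33.9 / 46.0 * 100
= 73.7%

73.7%


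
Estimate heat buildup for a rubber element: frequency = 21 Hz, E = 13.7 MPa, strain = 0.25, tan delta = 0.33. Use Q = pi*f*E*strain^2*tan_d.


Q = pi * f * E * strain^2 * tan_d
= pi * 21 * 13.7 * 0.25^2 * 0.33
= pi * 21 * 13.7 * 0.0625 * 0.33
= 18.6416

Q = 18.6416


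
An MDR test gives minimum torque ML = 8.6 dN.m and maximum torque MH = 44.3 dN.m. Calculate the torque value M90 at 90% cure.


M90 = ML + 0.9 * (MH - ML)
M90 = 8.6 + 0.9 * (44.3 - 8.6)
M90 = 8.6 + 0.9 * 35.7
M90 = 40.73 dN.m

40.73 dN.m


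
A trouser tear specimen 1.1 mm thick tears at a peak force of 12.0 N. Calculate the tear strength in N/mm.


Tear strength = force / thickness
= 12.0 / 1.1
= 10.91 N/mm

10.91 N/mm


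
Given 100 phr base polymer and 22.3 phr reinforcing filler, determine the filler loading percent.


Filler % = filler / (rubber + filler) * 100
= 22.3 / (100 + 22.3) * 100
= 22.3 / 122.3 * 100
= 18.23%

18.23%


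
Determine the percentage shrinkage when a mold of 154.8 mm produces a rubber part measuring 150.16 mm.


Shrinkage = (mold - part) / mold * 100
= (154.8 - 150.16) / 154.8 * 100
= 4.64 / 154.8 * 100
= 3.0%

3.0%


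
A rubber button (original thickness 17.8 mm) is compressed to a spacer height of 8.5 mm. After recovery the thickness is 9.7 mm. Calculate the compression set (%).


CS = (t0 - recovered) / (t0 - ts) * 100
= (17.8 - 9.7) / (17.8 - 8.5) * 100
= 8.1 / 9.3 * 100
= 87.1%

87.1%


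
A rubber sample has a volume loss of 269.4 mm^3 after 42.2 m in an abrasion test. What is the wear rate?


Rate = volume_loss / distance
= 269.4 / 42.2
= 6.384 mm^3/m

6.384 mm^3/m


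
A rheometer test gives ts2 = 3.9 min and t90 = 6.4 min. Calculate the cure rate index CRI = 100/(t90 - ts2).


CRI = 100 / (t90 - ts2)
= 100 / (6.4 - 3.9)
= 100 / 2.5
= 40.0 min^-1

40.0 min^-1


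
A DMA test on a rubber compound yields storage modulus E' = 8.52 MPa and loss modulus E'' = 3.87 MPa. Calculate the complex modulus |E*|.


|E*| = sqrt(E'^2 + E''^2)
= sqrt(8.52^2 + 3.87^2)
= sqrt(72.5904 + 14.9769)
= 9.358 MPa

9.358 MPa


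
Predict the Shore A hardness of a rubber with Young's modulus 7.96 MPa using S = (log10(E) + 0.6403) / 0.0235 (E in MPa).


log10(E) = 0.0235*S - 0.6403  =>  S = (log10(E) + 0.6403) / 0.0235
log10(7.96) = 0.900913
S = (0.900913 + 0.6403) / 0.0235 = 1.541213 / 0.0235
S = 65.6

Shore A = 65.6


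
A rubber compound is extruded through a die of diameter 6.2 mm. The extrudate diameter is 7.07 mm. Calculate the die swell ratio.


Die swell ratio = D_extrudate / D_die
= 7.07 / 6.2
= 1.14

Die swell = 1.14


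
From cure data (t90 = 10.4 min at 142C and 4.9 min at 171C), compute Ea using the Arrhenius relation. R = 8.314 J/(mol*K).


T1 = 415.15 K, T2 = 444.15 K
1/T1 - 1/T2 = 1.5728e-04
ln(t1/t2) = ln(10.4/4.9) = 0.7526
Ea = 8.314 * 0.7526 / 1.5728e-04 = 39782.6748 J/mol
Ea = 39.78 kJ/mol

39.78 kJ/mol


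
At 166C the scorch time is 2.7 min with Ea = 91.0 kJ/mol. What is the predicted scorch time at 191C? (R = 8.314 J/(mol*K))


Convert temperatures: T1 = 166 + 273.15 = 439.15 K, T2 = 191 + 273.15 = 464.15 K
ts2_new = 2.7 * exp(91000 / 8.314 * (1/464.15 - 1/439.15))
1/T2 - 1/T1 = -1.2265e-04
ts2_new = 0.71 min

0.71 min


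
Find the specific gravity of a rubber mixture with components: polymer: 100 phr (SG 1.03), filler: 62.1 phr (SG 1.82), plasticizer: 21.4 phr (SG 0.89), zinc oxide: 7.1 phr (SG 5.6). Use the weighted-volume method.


Sum of weights = 190.6
Volume contributions:
  polymer: 100/1.03 = 97.0874
  filler: 62.1/1.82 = 34.1209
  plasticizer: 21.4/0.89 = 24.0449
  zinc oxide: 7.1/5.6 = 1.2679
Sum of volumes = 156.5211
SG = 190.6 / 156.5211 = 1.218

SG = 1.218


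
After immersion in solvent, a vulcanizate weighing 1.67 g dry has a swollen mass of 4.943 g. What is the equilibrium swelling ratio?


Q = W_swollen / W_dry
Q = 4.943 / 1.67
Q = 2.96

Q = 2.96


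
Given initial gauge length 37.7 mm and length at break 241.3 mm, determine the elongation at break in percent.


Elongation = (Lf - L0) / L0 * 100
= (241.3 - 37.7) / 37.7 * 100
= 203.6 / 37.7 * 100
= 540.1%

540.1%


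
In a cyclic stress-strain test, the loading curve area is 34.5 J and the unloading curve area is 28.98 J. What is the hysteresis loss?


Hysteresis loss = loading - unloading
= 34.5 - 28.98
= 5.52 J

5.52 J


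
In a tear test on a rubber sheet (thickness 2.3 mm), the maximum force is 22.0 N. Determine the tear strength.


Tear strength = force / thickness
= 22.0 / 2.3
= 9.57 N/mm

9.57 N/mm


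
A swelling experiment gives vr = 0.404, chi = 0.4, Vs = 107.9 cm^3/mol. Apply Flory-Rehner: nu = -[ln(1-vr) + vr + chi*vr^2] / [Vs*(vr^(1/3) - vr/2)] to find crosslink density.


ln(1 - vr) = ln(1 - 0.404) = -0.5175
Numerator = -((-0.5175) + 0.404 + 0.4 * 0.404^2) = 0.0482
Denominator = 107.9 * (0.404^(1/3) - 0.404/2) = 57.9697
nu = 0.0482 / 57.9697 = 8.3196e-04 mol/cm^3

8.3196e-04 mol/cm^3


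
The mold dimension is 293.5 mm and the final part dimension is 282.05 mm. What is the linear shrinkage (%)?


Shrinkage = (mold - part) / mold * 100
= (293.5 - 282.05) / 293.5 * 100
= 11.45 / 293.5 * 100
= 3.9%

3.9%


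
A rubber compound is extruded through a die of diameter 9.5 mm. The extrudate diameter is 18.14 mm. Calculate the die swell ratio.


Die swell ratio = D_extrudate / D_die
= 18.14 / 9.5
= 1.909

Die swell = 1.909


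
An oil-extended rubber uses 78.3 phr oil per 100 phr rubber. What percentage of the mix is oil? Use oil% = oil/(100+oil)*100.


Oil % = oil / (100 + oil) * 100
= 78.3 / (100 + 78.3) * 100
= 78.3 / 178.3 * 100
= 43.91%

43.91%


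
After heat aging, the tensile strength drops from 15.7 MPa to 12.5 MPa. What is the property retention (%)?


Retention = aged / original * 100
= 12.5 / 15.7 * 100
= 79.6%

79.6%


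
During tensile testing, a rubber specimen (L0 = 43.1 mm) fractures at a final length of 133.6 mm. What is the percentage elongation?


Elongation = (Lf - L0) / L0 * 100
= (133.6 - 43.1) / 43.1 * 100
= 90.5 / 43.1 * 100
= 210.0%

210.0%


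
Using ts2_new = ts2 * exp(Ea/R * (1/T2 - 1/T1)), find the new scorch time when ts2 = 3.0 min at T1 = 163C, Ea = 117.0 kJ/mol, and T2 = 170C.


Convert temperatures: T1 = 163 + 273.15 = 436.15 K, T2 = 170 + 273.15 = 443.15 K
ts2_new = 3.0 * exp(117000 / 8.314 * (1/443.15 - 1/436.15))
1/T2 - 1/T1 = -3.6217e-05
ts2_new = 1.8 min

1.8 min


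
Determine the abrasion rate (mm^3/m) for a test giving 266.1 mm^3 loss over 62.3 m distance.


Rate = volume_loss / distance
= 266.1 / 62.3
= 4.271 mm^3/m

4.271 mm^3/m


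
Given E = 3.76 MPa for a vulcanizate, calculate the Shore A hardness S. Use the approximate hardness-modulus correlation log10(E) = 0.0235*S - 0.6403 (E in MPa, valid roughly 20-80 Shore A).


log10(E) = 0.0235*S - 0.6403  =>  S = (log10(E) + 0.6403) / 0.0235
log10(3.76) = 0.575188
S = (0.575188 + 0.6403) / 0.0235 = 1.215488 / 0.0235
S = 51.7

Shore A = 51.7


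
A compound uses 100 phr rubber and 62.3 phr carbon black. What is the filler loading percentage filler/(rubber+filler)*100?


Filler % = filler / (rubber + filler) * 100
= 62.3 / (100 + 62.3) * 100
= 62.3 / 162.3 * 100
= 38.39%

38.39%


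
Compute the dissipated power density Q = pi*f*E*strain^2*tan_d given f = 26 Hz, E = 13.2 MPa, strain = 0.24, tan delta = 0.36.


Q = pi * f * E * strain^2 * tan_d
= pi * 26 * 13.2 * 0.24^2 * 0.36
= pi * 26 * 13.2 * 0.0576 * 0.36
= 22.3574

Q = 22.3574


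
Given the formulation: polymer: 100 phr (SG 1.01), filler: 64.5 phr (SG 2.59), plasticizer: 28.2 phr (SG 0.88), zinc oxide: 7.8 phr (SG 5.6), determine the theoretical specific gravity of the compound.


Sum of weights = 200.5
Volume contributions:
  polymer: 100/1.01 = 99.0099
  filler: 64.5/2.59 = 24.9035
  plasticizer: 28.2/0.88 = 32.0455
  zinc oxide: 7.8/5.6 = 1.3929
Sum of volumes = 157.3517
SG = 200.5 / 157.3517 = 1.274

SG = 1.274
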